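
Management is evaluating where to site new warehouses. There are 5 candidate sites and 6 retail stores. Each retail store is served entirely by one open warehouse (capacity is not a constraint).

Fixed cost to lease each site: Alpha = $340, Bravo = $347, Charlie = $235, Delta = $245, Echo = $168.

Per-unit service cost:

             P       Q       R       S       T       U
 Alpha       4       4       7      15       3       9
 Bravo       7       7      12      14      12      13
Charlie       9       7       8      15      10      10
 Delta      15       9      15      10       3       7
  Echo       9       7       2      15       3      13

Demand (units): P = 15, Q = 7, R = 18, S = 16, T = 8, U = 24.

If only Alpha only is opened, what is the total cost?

Each retail store is assigned to its cheapest site among the open ones.
{Alpha}: P→Alpha 4·15=60, Q→Alpha 4·7=28, R→Alpha 7·18=126, S→Alpha 15·16=240, T→Alpha 3·8=24, U→Alpha 9·24=216. Service 694; fixed 340; total 1034.

Total cost: 1034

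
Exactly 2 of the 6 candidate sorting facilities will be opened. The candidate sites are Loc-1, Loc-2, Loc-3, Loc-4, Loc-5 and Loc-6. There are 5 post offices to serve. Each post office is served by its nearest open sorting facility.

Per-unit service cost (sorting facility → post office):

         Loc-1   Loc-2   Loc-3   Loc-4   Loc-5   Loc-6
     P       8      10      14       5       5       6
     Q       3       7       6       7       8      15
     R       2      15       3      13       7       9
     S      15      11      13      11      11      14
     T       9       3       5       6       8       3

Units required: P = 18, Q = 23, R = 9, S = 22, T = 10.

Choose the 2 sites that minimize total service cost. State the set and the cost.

With exactly 2 open, each post office uses its cheapest among the chosen.
{Loc-1, Loc-4}: P→Loc-4 5·18=90, Q→Loc-1 3·23=69, R→Loc-1 2·9=18, S→Loc-4 11·22=242, T→Loc-4 6·10=60. Service cost 479.
{Loc-1, Loc-5}: service cost 499
{Loc-1, Loc-2}: service cost 503
Among all 15 size-2 choices, {Loc-1, Loc-4} is lowest.

Choose Loc-1 and Loc-4; total service cost 479.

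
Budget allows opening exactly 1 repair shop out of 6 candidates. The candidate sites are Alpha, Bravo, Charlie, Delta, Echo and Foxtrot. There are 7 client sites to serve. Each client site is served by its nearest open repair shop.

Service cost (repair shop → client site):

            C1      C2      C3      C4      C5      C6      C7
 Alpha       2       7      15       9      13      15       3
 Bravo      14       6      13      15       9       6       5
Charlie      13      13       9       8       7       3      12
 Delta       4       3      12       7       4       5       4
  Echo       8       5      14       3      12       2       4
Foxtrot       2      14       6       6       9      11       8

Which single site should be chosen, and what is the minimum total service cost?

Choose Delta only; total service cost 39.

With exactly 1 open, each client site uses its cheapest among the chosen.
{Delta}: C1→Delta 4, C2→Delta 3, C3→Delta 12, C4→Delta 7, C5→Delta 4, C6→Delta 5, C7→Delta 4. Service cost 39.
{Echo}: service cost 48
{Foxtrot}: service cost 56
Among all 6 size-1 choices, {Delta} is lowest.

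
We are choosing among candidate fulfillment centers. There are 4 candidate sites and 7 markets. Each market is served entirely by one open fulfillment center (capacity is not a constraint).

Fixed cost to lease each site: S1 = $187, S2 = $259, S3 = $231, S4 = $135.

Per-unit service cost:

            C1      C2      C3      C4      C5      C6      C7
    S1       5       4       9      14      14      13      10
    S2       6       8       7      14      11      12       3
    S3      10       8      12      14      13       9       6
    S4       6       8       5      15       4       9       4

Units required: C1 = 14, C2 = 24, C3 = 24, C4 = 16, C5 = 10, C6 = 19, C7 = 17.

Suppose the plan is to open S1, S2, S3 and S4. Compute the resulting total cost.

Total cost: 1584

Each market is assigned to its cheapest site among the open ones.
{S1, S2, S3, S4}: C1→S1 5·14=70, C2→S1 4·24=96, C3→S4 5·24=120, C4→S1 14·16=224, C5→S4 4·10=40, C6→S3 9·19=171, C7→S2 3·17=51. Service 772; fixed 812; total 1584.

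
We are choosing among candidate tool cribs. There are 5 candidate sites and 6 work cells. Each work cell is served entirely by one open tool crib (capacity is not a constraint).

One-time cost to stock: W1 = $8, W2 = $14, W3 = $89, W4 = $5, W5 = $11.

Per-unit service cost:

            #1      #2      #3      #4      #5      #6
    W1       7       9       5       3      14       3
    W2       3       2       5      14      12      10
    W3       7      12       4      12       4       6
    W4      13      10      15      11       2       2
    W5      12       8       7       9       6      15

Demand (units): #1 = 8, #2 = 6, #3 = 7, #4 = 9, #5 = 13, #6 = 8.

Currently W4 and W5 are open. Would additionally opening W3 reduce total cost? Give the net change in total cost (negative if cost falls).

Current service cost with {W4, W5}: 316.
Adding W3: each work cell re-picks its cheapest; new service cost 255, saving 61.
Extra fixed cost: 89. Net change = 89 − 61 = 28.
(Totals: 332 → 360.)

No — net change +28 (cost rises by 28).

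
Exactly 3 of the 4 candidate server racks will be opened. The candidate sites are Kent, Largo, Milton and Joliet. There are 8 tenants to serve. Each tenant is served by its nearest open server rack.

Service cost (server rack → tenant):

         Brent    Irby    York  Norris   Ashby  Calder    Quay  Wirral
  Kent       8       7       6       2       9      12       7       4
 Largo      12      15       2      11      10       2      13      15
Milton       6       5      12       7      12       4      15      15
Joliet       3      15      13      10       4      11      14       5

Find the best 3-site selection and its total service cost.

With exactly 3 open, each tenant uses its cheapest among the chosen.
{Kent, Largo, Joliet}: Brent→Joliet 3, Irby→Kent 7, York→Largo 2, Norris→Kent 2, Ashby→Joliet 4, Calder→Largo 2, Quay→Kent 7, Wirral→Kent 4. Service cost 31.
{Kent, Milton, Joliet}: service cost 35
{Kent, Largo, Milton}: service cost 37
Among all 4 size-3 choices, {Kent, Largo, Joliet} is lowest.

Choose Kent, Largo and Joliet; total service cost 31.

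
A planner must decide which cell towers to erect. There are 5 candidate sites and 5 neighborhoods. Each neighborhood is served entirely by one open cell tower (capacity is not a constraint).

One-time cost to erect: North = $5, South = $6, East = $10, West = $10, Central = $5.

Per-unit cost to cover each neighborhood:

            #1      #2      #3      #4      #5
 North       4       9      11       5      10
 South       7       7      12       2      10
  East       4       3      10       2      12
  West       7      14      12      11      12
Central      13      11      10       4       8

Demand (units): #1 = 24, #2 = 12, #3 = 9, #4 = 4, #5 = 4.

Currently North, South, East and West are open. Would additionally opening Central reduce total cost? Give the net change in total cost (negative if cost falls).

Yes — net change −3 (cost falls by 3).

Current service cost with {North, South, East, West}: 270.
Adding Central: each neighborhood re-picks its cheapest; new service cost 262, saving 8.
Extra fixed cost: 5. Net change = 5 − 8 = -3.
(Totals: 301 → 298.)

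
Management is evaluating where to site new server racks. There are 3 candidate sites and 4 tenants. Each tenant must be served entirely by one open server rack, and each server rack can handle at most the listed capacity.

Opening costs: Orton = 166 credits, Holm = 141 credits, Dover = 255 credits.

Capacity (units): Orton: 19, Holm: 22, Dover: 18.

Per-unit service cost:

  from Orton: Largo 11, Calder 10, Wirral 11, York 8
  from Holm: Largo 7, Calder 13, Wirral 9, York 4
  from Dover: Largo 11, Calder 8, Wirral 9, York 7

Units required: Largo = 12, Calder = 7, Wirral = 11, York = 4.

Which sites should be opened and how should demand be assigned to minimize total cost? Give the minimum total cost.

Minimum total cost: 598

Open {Orton, Holm}: Largo→Holm 7·12=84, Calder→Orton 10·7=70, Wirral→Orton 11·11=121, York→Holm 4·4=16.
Loads: Orton carries 18/19, Holm carries 16/22. Service 291; fixed 307; total 598.
Next best feasible plan costs 624.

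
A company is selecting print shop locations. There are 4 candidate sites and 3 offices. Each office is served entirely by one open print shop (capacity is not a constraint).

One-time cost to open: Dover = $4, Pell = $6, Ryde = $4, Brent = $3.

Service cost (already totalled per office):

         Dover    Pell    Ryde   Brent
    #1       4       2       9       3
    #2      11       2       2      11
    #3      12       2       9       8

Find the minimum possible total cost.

For any fixed open set, each office goes to its cheapest open site; total = fixed + service.
{Pell}: #1→Pell 2, #2→Pell 2, #3→Pell 2. Service 6; fixed 6; total 12.
{Pell, Brent}: #1→Pell 2, #2→Pell 2, #3→Pell 2. Service 6; fixed 9; total 15.
{Dover, Pell}: #1→Pell 2, #2→Pell 2, #3→Pell 2. Service 6; fixed 10; total 16.
{Dover, Pell, Ryde, Brent}: service 6 + fixed 17 = 23
No other subset beats 12.

Minimum total cost: 12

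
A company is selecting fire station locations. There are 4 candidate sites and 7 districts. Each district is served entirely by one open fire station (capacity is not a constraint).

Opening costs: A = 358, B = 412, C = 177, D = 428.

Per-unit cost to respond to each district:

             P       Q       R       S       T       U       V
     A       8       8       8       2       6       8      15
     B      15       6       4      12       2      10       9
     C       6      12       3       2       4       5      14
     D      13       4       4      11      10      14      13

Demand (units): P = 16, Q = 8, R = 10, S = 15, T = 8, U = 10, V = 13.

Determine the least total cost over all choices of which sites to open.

For any fixed open set, each district goes to its cheapest open site; total = fixed + service.
{C}: P→C 6·16=96, Q→C 12·8=96, R→C 3·10=30, S→C 2·15=30, T→C 4·8=32, U→C 5·10=50, V→C 14·13=182. Service 516; fixed 177; total 693.
{B, C}: P→C 6·16=96, Q→B 6·8=48, R→C 3·10=30, S→C 2·15=30, T→B 2·8=16, U→C 5·10=50, V→B 9·13=117. Service 387; fixed 589; total 976.
{A}: service 625 + fixed 358 = 983
{A, B, C, D}: service 371 + fixed 1375 = 1746
(All 15 nonempty subsets were checked; C only is lowest.)

Minimum total cost: 693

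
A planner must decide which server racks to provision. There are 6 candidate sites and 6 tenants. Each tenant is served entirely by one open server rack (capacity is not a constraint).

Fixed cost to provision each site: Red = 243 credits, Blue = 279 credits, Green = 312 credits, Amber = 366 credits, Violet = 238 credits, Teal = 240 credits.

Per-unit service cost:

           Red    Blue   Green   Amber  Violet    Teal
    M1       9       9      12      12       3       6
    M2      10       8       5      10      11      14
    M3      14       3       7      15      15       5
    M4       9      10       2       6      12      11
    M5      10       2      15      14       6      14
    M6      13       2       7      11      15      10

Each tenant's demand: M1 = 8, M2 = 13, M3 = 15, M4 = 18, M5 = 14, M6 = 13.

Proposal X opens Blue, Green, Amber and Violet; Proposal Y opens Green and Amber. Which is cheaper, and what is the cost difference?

Proposal Y is cheaper by 152.

Proposal X: {Blue, Green, Amber, Violet}: M1→Violet 3·8=24, M2→Green 5·13=65, M3→Blue 3·15=45, M4→Green 2·18=36, M5→Blue 2·14=28, M6→Blue 2·13=26. Service 224; fixed 1195; total 1419.
Proposal Y: {Green, Amber}: M1→Green 12·8=96, M2→Green 5·13=65, M3→Green 7·15=105, M4→Green 2·18=36, M5→Amber 14·14=196, M6→Green 7·13=91. Service 589; fixed 678; total 1267.
Difference: |1419 − 1267| = 152.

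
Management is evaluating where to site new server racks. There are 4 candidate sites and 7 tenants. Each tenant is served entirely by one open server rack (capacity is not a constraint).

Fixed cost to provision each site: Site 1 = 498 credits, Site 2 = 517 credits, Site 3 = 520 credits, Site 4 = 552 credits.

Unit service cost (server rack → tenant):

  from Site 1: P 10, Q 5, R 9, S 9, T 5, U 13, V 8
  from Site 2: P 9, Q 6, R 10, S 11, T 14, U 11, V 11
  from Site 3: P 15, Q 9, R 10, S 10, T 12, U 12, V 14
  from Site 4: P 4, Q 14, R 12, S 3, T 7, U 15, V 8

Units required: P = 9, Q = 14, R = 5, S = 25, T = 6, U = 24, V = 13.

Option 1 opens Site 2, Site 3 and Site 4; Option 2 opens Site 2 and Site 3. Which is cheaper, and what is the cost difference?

Option 2 is cheaper by 263.

Option 1: {Site 2, Site 3, Site 4}: P→Site 4 4·9=36, Q→Site 2 6·14=84, R→Site 2 10·5=50, S→Site 4 3·25=75, T→Site 4 7·6=42, U→Site 2 11·24=264, V→Site 4 8·13=104. Service 655; fixed 1589; total 2244.
Option 2: {Site 2, Site 3}: P→Site 2 9·9=81, Q→Site 2 6·14=84, R→Site 2 10·5=50, S→Site 3 10·25=250, T→Site 3 12·6=72, U→Site 2 11·24=264, V→Site 2 11·13=143. Service 944; fixed 1037; total 1981.
Difference: |2244 − 1981| = 263.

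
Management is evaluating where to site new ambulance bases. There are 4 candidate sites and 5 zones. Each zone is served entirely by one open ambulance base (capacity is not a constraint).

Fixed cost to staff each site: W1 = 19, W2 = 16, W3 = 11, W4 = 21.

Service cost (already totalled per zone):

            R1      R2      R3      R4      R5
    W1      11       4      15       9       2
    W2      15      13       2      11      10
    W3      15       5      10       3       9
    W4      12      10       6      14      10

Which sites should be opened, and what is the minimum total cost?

For any fixed open set, each zone goes to its cheapest open site; total = fixed + service.
{W3}: R1→W3 15, R2→W3 5, R3→W3 10, R4→W3 3, R5→W3 9. Service 42; fixed 11; total 53.
{W1}: service 41 + fixed 19 = 60
{W1, W3}: service 30 + fixed 30 = 60
{W1, W2, W3, W4}: R1→W1 11, R2→W1 4, R3→W2 2, R4→W3 3, R5→W1 2. Service 22; fixed 67; total 89.
(All 15 nonempty subsets were checked; W3 only is lowest.)

Open W3 only; minimum total cost 53.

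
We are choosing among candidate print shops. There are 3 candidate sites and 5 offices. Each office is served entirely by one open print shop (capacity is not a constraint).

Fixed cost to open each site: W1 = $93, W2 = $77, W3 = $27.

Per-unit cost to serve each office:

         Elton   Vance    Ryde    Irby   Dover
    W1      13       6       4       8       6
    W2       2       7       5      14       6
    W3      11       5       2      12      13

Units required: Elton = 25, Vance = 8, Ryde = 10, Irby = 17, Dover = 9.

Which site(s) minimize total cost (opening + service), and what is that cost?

Open W2 and W3; minimum total cost 472.

For any fixed open set, each office goes to its cheapest open site; total = fixed + service.
{W2, W3}: Elton→W2 2·25=50, Vance→W3 5·8=40, Ryde→W3 2·10=20, Irby→W3 12·17=204, Dover→W2 6·9=54. Service 368; fixed 104; total 472.
{W1, W2, W3}: Elton→W2 2·25=50, Vance→W3 5·8=40, Ryde→W3 2·10=20, Irby→W1 8·17=136, Dover→W1 6·9=54. Service 300; fixed 197; total 497.
{W1, W2}: Elton→W2 2·25=50, Vance→W1 6·8=48, Ryde→W1 4·10=40, Irby→W1 8·17=136, Dover→W1 6·9=54. Service 328; fixed 170; total 498.
{W3}: service 656 + fixed 27 = 683
(All 7 nonempty subsets were checked; W2 and W3 is lowest.)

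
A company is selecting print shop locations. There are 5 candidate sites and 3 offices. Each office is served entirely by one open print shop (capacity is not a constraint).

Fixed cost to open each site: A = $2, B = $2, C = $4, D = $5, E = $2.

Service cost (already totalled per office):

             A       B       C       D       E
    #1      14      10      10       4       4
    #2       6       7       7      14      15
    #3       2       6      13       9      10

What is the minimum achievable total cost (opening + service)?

Minimum total cost: 16

For any fixed open set, each office goes to its cheapest open site; total = fixed + service.
{A, E}: #1→E 4, #2→A 6, #3→A 2. Service 12; fixed 4; total 16.
{A, B, E}: service 12 + fixed 6 = 18
{A, D}: #1→D 4, #2→A 6, #3→A 2. Service 12; fixed 7; total 19.
{A, B, C, D, E}: #1→D 4, #2→A 6, #3→A 2. Service 12; fixed 15; total 27.
No other subset beats 16.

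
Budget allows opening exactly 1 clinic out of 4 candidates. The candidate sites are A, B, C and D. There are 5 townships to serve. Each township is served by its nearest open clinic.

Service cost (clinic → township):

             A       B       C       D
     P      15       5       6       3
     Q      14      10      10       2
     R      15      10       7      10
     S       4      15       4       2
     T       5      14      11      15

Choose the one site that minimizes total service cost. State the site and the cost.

With exactly 1 open, each township uses its cheapest among the chosen.
{D}: P→D 3, Q→D 2, R→D 10, S→D 2, T→D 15. Service cost 32.
{C}: service cost 38
{A}: service cost 53
Among all 4 size-1 choices, {D} is lowest.

Choose D only; total service cost 32.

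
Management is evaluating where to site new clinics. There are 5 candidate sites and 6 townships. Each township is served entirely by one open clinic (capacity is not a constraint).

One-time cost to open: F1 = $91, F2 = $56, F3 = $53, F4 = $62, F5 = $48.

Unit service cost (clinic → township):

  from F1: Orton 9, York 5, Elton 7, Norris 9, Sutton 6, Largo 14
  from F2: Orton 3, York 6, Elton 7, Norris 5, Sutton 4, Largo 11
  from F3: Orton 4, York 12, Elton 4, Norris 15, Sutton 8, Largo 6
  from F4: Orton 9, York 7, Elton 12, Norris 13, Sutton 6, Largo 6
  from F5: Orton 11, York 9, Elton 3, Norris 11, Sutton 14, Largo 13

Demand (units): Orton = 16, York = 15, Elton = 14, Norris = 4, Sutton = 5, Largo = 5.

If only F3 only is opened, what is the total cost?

Each township is assigned to its cheapest site among the open ones.
{F3}: Orton→F3 4·16=64, York→F3 12·15=180, Elton→F3 4·14=56, Norris→F3 15·4=60, Sutton→F3 8·5=40, Largo→F3 6·5=30. Service 430; fixed 53; total 483.

Total cost: 483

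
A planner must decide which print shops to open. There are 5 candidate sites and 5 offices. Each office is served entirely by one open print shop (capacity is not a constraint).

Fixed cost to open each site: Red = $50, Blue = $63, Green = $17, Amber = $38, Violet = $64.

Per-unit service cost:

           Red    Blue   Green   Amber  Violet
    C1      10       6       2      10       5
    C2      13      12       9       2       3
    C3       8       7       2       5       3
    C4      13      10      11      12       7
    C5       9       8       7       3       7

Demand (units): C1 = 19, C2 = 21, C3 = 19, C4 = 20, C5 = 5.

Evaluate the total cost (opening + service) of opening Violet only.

Each office is assigned to its cheapest site among the open ones.
{Violet}: C1→Violet 5·19=95, C2→Violet 3·21=63, C3→Violet 3·19=57, C4→Violet 7·20=140, C5→Violet 7·5=35. Service 390; fixed 64; total 454.

Total cost: 454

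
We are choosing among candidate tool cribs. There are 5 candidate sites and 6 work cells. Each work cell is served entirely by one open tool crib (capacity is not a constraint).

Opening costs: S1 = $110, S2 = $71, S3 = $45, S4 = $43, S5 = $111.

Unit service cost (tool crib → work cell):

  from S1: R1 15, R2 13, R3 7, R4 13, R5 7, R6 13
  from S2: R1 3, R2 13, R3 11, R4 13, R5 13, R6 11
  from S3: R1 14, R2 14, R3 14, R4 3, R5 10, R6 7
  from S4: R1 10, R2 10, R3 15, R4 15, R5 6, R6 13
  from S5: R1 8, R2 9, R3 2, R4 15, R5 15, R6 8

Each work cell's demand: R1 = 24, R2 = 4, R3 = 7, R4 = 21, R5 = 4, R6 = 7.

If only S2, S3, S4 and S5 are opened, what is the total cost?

Each work cell is assigned to its cheapest site among the open ones.
{S2, S3, S4, S5}: R1→S2 3·24=72, R2→S5 9·4=36, R3→S5 2·7=14, R4→S3 3·21=63, R5→S4 6·4=24, R6→S3 7·7=49. Service 258; fixed 270; total 528.

Total cost: 528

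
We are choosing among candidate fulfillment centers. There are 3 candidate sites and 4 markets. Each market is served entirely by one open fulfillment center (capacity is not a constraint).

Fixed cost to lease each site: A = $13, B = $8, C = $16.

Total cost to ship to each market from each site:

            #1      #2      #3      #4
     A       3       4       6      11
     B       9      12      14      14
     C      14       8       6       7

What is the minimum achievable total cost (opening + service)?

Minimum total cost: 37

For any fixed open set, each market goes to its cheapest open site; total = fixed + service.
{A}: #1→A 3, #2→A 4, #3→A 6, #4→A 11. Service 24; fixed 13; total 37.
{A, B}: #1→A 3, #2→A 4, #3→A 6, #4→A 11. Service 24; fixed 21; total 45.
{A, C}: service 20 + fixed 29 = 49
{A, B, C}: service 20 + fixed 37 = 57
(All 7 nonempty subsets were checked; A only is lowest.)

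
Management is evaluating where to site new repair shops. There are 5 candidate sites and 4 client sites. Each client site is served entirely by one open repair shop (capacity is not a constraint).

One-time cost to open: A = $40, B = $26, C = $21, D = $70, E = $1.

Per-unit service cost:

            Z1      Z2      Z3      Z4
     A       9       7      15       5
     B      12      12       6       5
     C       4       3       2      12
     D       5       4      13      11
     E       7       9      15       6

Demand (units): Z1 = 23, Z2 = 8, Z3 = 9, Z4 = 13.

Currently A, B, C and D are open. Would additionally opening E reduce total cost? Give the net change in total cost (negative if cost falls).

Current service cost with {A, B, C, D}: 199.
Adding E: each client site re-picks its cheapest; new service cost 199, saving 0.
Extra fixed cost: 1. Net change = 1 − 0 = 1.
(Totals: 356 → 357.)

No — net change +1 (cost rises by 1).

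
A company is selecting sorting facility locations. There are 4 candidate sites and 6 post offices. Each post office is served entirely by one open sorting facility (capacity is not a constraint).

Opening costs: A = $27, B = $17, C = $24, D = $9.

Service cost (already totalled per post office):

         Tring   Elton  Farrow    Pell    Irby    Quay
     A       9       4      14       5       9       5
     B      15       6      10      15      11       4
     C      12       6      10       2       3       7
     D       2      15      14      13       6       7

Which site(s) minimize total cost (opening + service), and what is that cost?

Open C and D; minimum total cost 63.

For any fixed open set, each post office goes to its cheapest open site; total = fixed + service.
{C, D}: Tring→D 2, Elton→C 6, Farrow→C 10, Pell→C 2, Irby→C 3, Quay→C 7. Service 30; fixed 33; total 63.
{C}: service 40 + fixed 24 = 64
{D}: service 57 + fixed 9 = 66
{A, B, C, D}: service 25 + fixed 77 = 102
No other subset beats 63.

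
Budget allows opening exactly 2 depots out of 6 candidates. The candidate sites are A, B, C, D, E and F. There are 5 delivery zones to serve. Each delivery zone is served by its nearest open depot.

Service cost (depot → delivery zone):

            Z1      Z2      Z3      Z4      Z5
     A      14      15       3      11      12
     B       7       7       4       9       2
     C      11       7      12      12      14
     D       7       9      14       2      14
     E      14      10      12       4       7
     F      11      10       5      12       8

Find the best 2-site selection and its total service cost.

With exactly 2 open, each delivery zone uses its cheapest among the chosen.
{B, D}: Z1→B 7, Z2→B 7, Z3→B 4, Z4→D 2, Z5→B 2. Service cost 22.
{B, E}: service cost 24
{A, B}: service cost 28
Among all 15 size-2 choices, {B, D} is lowest.

Choose B and D; total service cost 22.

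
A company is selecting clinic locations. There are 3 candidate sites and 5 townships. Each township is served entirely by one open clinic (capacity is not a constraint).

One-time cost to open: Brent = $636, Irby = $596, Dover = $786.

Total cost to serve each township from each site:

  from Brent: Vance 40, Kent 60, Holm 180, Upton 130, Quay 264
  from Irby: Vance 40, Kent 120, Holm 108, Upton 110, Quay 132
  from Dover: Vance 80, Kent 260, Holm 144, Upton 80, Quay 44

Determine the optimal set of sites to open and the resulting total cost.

Open Irby only; minimum total cost 1106.

For any fixed open set, each township goes to its cheapest open site; total = fixed + service.
{Irby}: Vance→Irby 40, Kent→Irby 120, Holm→Irby 108, Upton→Irby 110, Quay→Irby 132. Service 510; fixed 596; total 1106.
{Brent}: service 674 + fixed 636 = 1310
{Dover}: service 608 + fixed 786 = 1394
{Brent, Irby, Dover}: Vance→Brent 40, Kent→Brent 60, Holm→Irby 108, Upton→Dover 80, Quay→Dover 44. Service 332; fixed 2018; total 2350.
No other subset beats 1106.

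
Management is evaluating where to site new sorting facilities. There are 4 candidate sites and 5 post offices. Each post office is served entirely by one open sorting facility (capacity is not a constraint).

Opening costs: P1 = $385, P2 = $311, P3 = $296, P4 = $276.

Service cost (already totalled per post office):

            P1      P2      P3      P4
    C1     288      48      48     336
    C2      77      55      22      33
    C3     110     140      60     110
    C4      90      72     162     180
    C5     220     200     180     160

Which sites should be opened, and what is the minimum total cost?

For any fixed open set, each post office goes to its cheapest open site; total = fixed + service.
{P3}: C1→P3 48, C2→P3 22, C3→P3 60, C4→P3 162, C5→P3 180. Service 472; fixed 296; total 768.
{P2}: service 515 + fixed 311 = 826
{P2, P3}: service 382 + fixed 607 = 989
{P1, P2, P3, P4}: service 362 + fixed 1268 = 1630
No other subset beats 768.

Open P3 only; minimum total cost 768.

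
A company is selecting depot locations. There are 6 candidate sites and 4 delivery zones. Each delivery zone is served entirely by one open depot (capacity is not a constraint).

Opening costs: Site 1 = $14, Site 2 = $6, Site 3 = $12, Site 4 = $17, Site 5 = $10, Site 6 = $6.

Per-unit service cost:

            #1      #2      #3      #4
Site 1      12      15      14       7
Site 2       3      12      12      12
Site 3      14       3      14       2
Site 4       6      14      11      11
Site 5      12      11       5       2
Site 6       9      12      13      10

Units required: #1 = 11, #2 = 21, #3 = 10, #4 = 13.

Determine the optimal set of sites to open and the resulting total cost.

Open Site 2, Site 3 and Site 5; minimum total cost 200.

For any fixed open set, each delivery zone goes to its cheapest open site; total = fixed + service.
{Site 2, Site 3, Site 5}: #1→Site 2 3·11=33, #2→Site 3 3·21=63, #3→Site 5 5·10=50, #4→Site 3 2·13=26. Service 172; fixed 28; total 200.
{Site 2, Site 3, Site 5, Site 6}: service 172 + fixed 34 = 206
{Site 1, Site 2, Site 3, Site 5}: service 172 + fixed 42 = 214
{Site 1, Site 2, Site 3, Site 4, Site 5, Site 6}: #1→Site 2 3·11=33, #2→Site 3 3·21=63, #3→Site 5 5·10=50, #4→Site 3 2·13=26. Service 172; fixed 65; total 237.
No other subset beats 200.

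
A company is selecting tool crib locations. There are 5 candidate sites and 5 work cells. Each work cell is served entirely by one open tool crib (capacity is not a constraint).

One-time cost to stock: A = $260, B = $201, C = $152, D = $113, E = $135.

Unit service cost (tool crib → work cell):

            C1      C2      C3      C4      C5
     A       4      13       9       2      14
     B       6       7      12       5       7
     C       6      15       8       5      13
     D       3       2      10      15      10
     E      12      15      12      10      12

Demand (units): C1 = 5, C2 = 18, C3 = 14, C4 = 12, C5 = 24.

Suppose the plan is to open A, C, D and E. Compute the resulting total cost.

Total cost: 1087

Each work cell is assigned to its cheapest site among the open ones.
{A, C, D, E}: C1→D 3·5=15, C2→D 2·18=36, C3→C 8·14=112, C4→A 2·12=24, C5→D 10·24=240. Service 427; fixed 660; total 1087.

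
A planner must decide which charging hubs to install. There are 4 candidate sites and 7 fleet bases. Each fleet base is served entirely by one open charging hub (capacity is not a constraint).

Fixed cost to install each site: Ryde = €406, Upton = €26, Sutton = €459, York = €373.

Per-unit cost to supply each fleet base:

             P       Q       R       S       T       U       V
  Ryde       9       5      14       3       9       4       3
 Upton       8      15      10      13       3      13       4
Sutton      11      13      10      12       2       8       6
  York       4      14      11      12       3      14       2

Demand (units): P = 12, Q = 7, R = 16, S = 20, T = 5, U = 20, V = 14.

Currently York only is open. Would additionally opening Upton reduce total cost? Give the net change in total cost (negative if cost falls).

Yes — net change −10 (cost falls by 10).

Current service cost with {York}: 885.
Adding Upton: each fleet base re-picks its cheapest; new service cost 849, saving 36.
Extra fixed cost: 26. Net change = 26 − 36 = -10.
(Totals: 1258 → 1248.)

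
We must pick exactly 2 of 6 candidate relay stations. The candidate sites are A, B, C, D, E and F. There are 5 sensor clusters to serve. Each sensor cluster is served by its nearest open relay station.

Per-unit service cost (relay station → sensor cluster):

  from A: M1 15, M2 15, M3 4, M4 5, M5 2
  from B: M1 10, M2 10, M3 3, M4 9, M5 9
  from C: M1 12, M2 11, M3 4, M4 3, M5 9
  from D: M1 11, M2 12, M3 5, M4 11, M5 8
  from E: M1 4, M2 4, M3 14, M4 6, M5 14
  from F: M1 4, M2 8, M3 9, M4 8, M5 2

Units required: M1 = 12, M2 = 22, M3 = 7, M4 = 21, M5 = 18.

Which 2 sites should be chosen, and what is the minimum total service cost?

With exactly 2 open, each sensor cluster uses its cheapest among the chosen.
{A, E}: M1→E 4·12=48, M2→E 4·22=88, M3→A 4·7=28, M4→A 5·21=105, M5→A 2·18=36. Service cost 305.
{C, F}: service cost 351
{E, F}: service cost 361
Among all 15 size-2 choices, {A, E} is lowest.

Choose A and E; total service cost 305.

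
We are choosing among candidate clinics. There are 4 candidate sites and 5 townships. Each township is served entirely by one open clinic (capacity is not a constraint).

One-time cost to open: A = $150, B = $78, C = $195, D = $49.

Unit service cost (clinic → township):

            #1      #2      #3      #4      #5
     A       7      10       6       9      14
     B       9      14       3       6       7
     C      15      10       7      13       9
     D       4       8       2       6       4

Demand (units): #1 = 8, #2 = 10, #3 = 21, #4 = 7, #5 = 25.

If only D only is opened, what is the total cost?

Each township is assigned to its cheapest site among the open ones.
{D}: #1→D 4·8=32, #2→D 8·10=80, #3→D 2·21=42, #4→D 6·7=42, #5→D 4·25=100. Service 296; fixed 49; total 345.

Total cost: 345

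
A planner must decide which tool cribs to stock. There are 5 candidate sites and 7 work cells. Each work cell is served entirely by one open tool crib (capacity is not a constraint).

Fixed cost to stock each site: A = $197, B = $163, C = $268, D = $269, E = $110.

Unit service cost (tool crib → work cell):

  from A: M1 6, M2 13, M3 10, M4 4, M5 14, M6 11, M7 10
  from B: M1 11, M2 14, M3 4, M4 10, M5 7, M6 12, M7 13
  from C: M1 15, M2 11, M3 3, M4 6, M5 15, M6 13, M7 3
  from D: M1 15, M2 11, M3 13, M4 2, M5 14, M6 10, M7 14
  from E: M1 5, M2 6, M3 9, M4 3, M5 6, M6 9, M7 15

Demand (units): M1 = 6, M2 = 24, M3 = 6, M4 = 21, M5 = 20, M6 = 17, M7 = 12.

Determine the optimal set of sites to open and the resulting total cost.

For any fixed open set, each work cell goes to its cheapest open site; total = fixed + service.
{E}: M1→E 5·6=30, M2→E 6·24=144, M3→E 9·6=54, M4→E 3·21=63, M5→E 6·20=120, M6→E 9·17=153, M7→E 15·12=180. Service 744; fixed 110; total 854.
{C, E}: service 564 + fixed 378 = 942
{B, E}: service 690 + fixed 273 = 963
{A, B, C, D, E}: service 543 + fixed 1007 = 1550
No other subset beats 854.

Open E only; minimum total cost 854.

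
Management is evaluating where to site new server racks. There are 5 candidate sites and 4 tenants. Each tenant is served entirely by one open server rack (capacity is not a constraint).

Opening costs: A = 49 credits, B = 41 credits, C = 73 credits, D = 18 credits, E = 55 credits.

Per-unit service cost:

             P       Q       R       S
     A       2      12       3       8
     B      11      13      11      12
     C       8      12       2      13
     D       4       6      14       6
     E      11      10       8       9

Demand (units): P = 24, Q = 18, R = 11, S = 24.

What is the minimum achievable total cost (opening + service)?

Minimum total cost: 400

For any fixed open set, each tenant goes to its cheapest open site; total = fixed + service.
{A, D}: P→A 2·24=48, Q→D 6·18=108, R→A 3·11=33, S→D 6·24=144. Service 333; fixed 67; total 400.
{A, B, D}: service 333 + fixed 108 = 441
{A, D, E}: P→A 2·24=48, Q→D 6·18=108, R→A 3·11=33, S→D 6·24=144. Service 333; fixed 122; total 455.
{A, B, C, D, E}: service 322 + fixed 236 = 558
No other subset beats 400.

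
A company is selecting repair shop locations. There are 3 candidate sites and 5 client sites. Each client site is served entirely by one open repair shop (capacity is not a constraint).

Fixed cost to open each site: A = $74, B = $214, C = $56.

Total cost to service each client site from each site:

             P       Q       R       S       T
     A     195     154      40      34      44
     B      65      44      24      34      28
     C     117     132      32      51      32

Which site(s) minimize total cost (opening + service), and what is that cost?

Open B only; minimum total cost 409.

For any fixed open set, each client site goes to its cheapest open site; total = fixed + service.
{B}: P→B 65, Q→B 44, R→B 24, S→B 34, T→B 28. Service 195; fixed 214; total 409.
{C}: service 364 + fixed 56 = 420
{B, C}: P→B 65, Q→B 44, R→B 24, S→B 34, T→B 28. Service 195; fixed 270; total 465.
{A, B, C}: service 195 + fixed 344 = 539
No other subset beats 409.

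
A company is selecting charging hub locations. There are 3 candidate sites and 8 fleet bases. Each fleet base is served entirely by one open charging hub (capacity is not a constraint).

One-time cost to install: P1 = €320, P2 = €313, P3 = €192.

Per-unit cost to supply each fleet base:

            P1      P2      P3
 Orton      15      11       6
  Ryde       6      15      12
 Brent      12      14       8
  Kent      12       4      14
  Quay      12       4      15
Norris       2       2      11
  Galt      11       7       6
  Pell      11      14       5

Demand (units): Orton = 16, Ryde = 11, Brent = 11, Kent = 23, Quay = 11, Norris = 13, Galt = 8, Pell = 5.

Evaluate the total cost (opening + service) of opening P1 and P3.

Total cost: 1269

Each fleet base is assigned to its cheapest site among the open ones.
{P1, P3}: Orton→P3 6·16=96, Ryde→P1 6·11=66, Brent→P3 8·11=88, Kent→P1 12·23=276, Quay→P1 12·11=132, Norris→P1 2·13=26, Galt→P3 6·8=48, Pell→P3 5·5=25. Service 757; fixed 512; total 1269.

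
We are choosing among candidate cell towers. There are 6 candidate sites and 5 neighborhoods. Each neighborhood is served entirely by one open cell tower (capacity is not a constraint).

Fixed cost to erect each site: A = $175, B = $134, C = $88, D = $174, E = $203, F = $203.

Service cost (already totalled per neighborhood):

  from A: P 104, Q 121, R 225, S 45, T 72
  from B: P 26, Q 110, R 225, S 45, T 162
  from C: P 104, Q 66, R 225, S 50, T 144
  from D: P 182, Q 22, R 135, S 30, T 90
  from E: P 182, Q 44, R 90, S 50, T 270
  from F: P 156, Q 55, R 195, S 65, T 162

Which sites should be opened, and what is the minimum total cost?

Open B and D; minimum total cost 611.

For any fixed open set, each neighborhood goes to its cheapest open site; total = fixed + service.
{B, D}: P→B 26, Q→D 22, R→D 135, S→D 30, T→D 90. Service 303; fixed 308; total 611.
{D}: service 459 + fixed 174 = 633
{C, D}: P→C 104, Q→D 22, R→D 135, S→D 30, T→D 90. Service 381; fixed 262; total 643.
{A, B, C, D, E, F}: P→B 26, Q→D 22, R→E 90, S→D 30, T→A 72. Service 240; fixed 977; total 1217.
No other subset beats 611.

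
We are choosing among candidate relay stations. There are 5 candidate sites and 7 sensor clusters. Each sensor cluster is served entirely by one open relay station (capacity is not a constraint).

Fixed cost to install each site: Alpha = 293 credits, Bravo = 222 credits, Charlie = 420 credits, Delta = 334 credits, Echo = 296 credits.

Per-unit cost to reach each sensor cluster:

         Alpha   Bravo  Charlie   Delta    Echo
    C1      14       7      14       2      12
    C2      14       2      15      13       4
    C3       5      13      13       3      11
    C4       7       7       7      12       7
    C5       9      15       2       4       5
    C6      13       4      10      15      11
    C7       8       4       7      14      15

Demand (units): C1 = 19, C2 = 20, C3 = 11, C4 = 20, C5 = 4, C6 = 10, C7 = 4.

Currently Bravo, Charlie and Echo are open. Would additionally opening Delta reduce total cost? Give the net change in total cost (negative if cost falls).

No — net change +151 (cost rises by 151).

Current service cost with {Bravo, Charlie, Echo}: 498.
Adding Delta: each sensor cluster re-picks its cheapest; new service cost 315, saving 183.
Extra fixed cost: 334. Net change = 334 − 183 = 151.
(Totals: 1436 → 1587.)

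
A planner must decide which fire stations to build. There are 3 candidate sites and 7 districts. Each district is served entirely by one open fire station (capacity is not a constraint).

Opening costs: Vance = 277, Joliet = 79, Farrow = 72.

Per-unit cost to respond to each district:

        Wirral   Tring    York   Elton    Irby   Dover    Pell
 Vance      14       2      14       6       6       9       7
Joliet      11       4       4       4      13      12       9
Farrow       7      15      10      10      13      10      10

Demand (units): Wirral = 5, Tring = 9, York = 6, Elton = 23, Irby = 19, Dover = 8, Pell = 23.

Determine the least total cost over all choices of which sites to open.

Minimum total cost: 836

For any fixed open set, each district goes to its cheapest open site; total = fixed + service.
{Joliet}: Wirral→Joliet 11·5=55, Tring→Joliet 4·9=36, York→Joliet 4·6=24, Elton→Joliet 4·23=92, Irby→Joliet 13·19=247, Dover→Joliet 12·8=96, Pell→Joliet 9·23=207. Service 757; fixed 79; total 836.
{Joliet, Farrow}: Wirral→Farrow 7·5=35, Tring→Joliet 4·9=36, York→Joliet 4·6=24, Elton→Joliet 4·23=92, Irby→Joliet 13·19=247, Dover→Farrow 10·8=80, Pell→Joliet 9·23=207. Service 721; fixed 151; total 872.
{Vance, Joliet}: Wirral→Joliet 11·5=55, Tring→Vance 2·9=18, York→Joliet 4·6=24, Elton→Joliet 4·23=92, Irby→Vance 6·19=114, Dover→Vance 9·8=72, Pell→Vance 7·23=161. Service 536; fixed 356; total 892.
{Vance, Joliet, Farrow}: service 516 + fixed 428 = 944
No other subset beats 836.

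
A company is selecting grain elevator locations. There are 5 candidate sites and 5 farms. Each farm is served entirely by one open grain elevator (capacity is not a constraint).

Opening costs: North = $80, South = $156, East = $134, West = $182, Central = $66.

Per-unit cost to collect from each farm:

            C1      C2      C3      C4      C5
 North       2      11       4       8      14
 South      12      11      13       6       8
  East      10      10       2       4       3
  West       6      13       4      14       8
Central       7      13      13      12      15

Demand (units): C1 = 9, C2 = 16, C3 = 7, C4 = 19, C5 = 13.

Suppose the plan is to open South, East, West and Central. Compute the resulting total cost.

Each farm is assigned to its cheapest site among the open ones.
{South, East, West, Central}: C1→West 6·9=54, C2→East 10·16=160, C3→East 2·7=14, C4→East 4·19=76, C5→East 3·13=39. Service 343; fixed 538; total 881.

Total cost: 881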